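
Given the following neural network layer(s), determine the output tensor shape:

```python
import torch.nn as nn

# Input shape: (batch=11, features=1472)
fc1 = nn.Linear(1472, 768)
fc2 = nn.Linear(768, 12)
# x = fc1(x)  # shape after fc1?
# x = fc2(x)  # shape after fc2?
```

Input: (11, 1472) -> after fc1: (11, 768) -> Output: (11, 12)

Answer: (11, 12)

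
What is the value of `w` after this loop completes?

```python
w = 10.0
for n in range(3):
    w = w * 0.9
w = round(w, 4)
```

Exponential decay: 10.0 * 0.9^3
`w` takes the values: 10.0 → 9.0 → 8.1 → 7.29

Answer: 7.29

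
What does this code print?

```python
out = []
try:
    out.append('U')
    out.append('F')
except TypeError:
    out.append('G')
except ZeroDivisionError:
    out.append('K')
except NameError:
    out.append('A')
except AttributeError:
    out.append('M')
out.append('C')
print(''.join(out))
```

Execution trace: 'U' (try body) → 'F' (try body, no exception) → 'C' (after the try/except). Output: UFC

Answer: UFC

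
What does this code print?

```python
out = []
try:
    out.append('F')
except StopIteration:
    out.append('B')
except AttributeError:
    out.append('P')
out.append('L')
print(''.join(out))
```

Execution trace: 'F' (try body, no exception) → 'L' (after the try/except). Output: FL

Answer: FL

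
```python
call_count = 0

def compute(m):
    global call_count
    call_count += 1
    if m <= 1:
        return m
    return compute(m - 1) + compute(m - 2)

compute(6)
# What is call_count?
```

Calls(m) = 1 + Calls(m-1) + Calls(m-2); Calls(0)=Calls(1)=1. For m=6 this gives 25.

Answer: 25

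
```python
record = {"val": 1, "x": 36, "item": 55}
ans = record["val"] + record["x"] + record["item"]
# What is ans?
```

Trace:
`record = {"val": 1, "x": 36, "item": 55}` → record = {'val': 1, 'x': 36, 'item': 55}
`ans = record["val"] + record["x"] + record["item"]` → ans = 92
So ans = 92

Answer: 92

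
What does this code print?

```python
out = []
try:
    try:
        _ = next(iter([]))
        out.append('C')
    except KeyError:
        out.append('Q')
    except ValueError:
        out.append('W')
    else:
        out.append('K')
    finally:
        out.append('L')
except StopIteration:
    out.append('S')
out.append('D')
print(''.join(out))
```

Execution trace: 'L' (finally) → 'S' (outer except StopIteration) → 'D' (after the try/except). Output: LSD

Answer: LSD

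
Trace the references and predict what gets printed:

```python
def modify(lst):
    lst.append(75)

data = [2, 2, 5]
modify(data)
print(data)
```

Key concept: function modifies passed list.
Step by step:
`data = [2, 2, 5]` → data = [2, 2, 5]
`modify(data)` → data = [2, 2, 5, 75]
`print(data)` → prints [2, 2, 5, 75]

Answer: [2, 2, 5, 75]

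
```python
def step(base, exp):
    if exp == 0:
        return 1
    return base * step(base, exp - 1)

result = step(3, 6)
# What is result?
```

step(3, 6) = 3 * 3 * 3 * 3 * 3 * 3 = 729

Answer: 729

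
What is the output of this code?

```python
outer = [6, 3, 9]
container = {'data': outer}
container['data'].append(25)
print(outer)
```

Key concept: dict holds reference to list.
Step by step:
`outer = [6, 3, 9]` → outer = [6, 3, 9]
`container = {'data': outer}` → container = {'data': [6, 3, 9]}
`container['data'].append(25)` → outer = [6, 3, 9, 25]; container = {'data': [6, 3, 9, 25]}
`print(outer)` → prints [6, 3, 9, 25]

Answer: [6, 3, 9, 25]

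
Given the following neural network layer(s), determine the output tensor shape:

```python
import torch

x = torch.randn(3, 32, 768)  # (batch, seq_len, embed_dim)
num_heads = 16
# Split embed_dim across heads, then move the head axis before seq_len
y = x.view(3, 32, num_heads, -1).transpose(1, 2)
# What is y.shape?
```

Input: (3, 32, 768) -> head_dim = 768 // 16 = 48; after view: (3, 32, 16, 48) -> after transpose(1, 2): (3, 16, 32, 48) -> Output: (3, 16, 32, 48)

Answer: (3, 16, 32, 48)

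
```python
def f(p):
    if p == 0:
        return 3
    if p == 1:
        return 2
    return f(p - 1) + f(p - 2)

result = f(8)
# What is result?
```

Build up from base cases: f(0)=3, f(1)=2, f(2)=5, f(3)=7, f(4)=12, f(5)=19, f(6)=31, ..., f(8)=81

Answer: 81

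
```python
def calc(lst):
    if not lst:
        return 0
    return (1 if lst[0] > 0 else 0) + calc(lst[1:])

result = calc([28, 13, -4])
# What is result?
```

Count of positive elements in [28, 13, -4] = 2

Answer: 2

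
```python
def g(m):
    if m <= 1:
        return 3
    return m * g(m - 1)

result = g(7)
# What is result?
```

g(7) = 7 * 6 * 5 * 4 * 3 * 2 * 3 = 15120

Answer: 15120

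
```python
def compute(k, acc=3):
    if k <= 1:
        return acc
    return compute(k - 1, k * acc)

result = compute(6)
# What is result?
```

Accumulator trace (n, acc): (6, 3) -> (5, 18) -> (4, 90) -> (3, 360) -> (2, 1080) -> (1, 2160) -> return 2160

Answer: 2160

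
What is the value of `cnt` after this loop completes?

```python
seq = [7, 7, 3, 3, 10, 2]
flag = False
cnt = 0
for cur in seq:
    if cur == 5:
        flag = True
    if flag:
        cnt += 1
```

Count elements after first 5 in [7, 7, 3, 3, 10, 2]
`cnt` takes the values: 0

Answer: 0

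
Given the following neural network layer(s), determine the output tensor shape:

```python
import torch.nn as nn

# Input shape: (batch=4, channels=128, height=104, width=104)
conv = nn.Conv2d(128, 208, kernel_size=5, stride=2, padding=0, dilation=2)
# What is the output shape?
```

Input: (4, 128, 104, 104) -> Output: (4, 208, 48, 48)

Answer: (4, 208, 48, 48)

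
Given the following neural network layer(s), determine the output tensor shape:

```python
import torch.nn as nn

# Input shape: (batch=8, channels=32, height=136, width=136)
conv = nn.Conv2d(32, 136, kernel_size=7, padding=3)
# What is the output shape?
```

Input: (8, 32, 136, 136) -> Output: (8, 136, 136, 136)

Answer: (8, 136, 136, 136)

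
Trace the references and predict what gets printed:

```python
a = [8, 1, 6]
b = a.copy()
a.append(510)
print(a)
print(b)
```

Key concept: list.copy() creates independent copy.
Step by step:
`a = [8, 1, 6]` → a = [8, 1, 6]
`b = a.copy()` → b = [8, 1, 6]
`a.append(510)` → a = [8, 1, 6, 510]
`print(a)` → prints [8, 1, 6, 510]
`print(b)` → prints [8, 1, 6]

Answer:
[8, 1, 6, 510]
[8, 1, 6]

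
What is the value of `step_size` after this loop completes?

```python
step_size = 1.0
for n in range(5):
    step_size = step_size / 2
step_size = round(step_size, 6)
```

Halving LR 5 times: 1 / 2^5
`step_size` takes the values: 1.0 → 0.5 → 0.25 → 0.125 → 0.0625 → 0.03125

Answer: 0.03125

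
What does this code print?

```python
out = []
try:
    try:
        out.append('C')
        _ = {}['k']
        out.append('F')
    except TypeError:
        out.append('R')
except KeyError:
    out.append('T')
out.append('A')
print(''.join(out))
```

Execution trace: 'C' (try body) → 'T' (outer except KeyError) → 'A' (after the try/except). Output: CTA

Answer: CTA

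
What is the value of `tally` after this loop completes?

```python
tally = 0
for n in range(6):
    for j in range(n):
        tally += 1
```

Triangle number: 0+1+2+...+5
`tally` takes the values: 0 → 1 → 2 → 3 → 4 → 5 → 6 → 7 → 8 → 9 → 10 → 11 → 12 → 13 → 14 → 15

Answer: 15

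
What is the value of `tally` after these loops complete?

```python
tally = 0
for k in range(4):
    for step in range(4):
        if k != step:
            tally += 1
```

4² - 4 (exclude diagonal)
`tally` takes the values: 0 → 1 → 2 → 3 → 4 → 5 → 6 → 7 → 8 → 9 → 10 → 11 → 12

Answer: 12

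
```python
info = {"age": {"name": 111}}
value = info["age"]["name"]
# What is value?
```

Trace:
`info = {"age": {"name": 111}}` → info = {'age': {'name': 111}}
`value = info["age"]["name"]` → value = 111
So value = 111

Answer: 111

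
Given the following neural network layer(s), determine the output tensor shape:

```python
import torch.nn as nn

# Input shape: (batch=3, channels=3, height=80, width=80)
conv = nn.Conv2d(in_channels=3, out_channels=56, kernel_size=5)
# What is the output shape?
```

Input: (3, 3, 80, 80) -> Output: (3, 56, 76, 76)

Answer: (3, 56, 76, 76)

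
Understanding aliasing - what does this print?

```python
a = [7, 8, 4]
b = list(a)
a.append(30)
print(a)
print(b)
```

Key concept: list() constructor creates copy.
Step by step:
`a = [7, 8, 4]` → a = [7, 8, 4]
`b = list(a)` → b = [7, 8, 4]
`a.append(30)` → a = [7, 8, 4, 30]
`print(a)` → prints [7, 8, 4, 30]
`print(b)` → prints [7, 8, 4]

Answer:
[7, 8, 4, 30]
[7, 8, 4]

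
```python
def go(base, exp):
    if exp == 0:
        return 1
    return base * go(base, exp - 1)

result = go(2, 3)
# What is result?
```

go(2, 3) = 2 * 2 * 2 = 8

Answer: 8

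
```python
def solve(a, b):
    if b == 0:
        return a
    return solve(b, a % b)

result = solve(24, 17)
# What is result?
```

solve(24, 17) -> solve(17, 7) -> solve(7, 3) -> solve(3, 1) -> solve(1, 0) -> 1

Answer: 1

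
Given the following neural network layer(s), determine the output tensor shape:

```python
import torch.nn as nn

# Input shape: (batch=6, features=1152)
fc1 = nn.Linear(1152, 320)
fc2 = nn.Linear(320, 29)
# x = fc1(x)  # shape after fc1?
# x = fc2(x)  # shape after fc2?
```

Input: (6, 1152) -> after fc1: (6, 320) -> Output: (6, 29)

Answer: (6, 29)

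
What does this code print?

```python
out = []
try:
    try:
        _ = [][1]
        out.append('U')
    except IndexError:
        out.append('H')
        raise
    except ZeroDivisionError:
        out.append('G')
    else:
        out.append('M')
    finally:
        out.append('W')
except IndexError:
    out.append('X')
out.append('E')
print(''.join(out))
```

Execution trace: 'H' (inner except IndexError) → 'W' (inner finally) → 'X' (outer except IndexError) → 'E' (after the try/except). Output: HWXE

Answer: HWXE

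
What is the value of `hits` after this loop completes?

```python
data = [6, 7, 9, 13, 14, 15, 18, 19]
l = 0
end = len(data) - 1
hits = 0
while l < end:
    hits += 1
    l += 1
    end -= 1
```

Iterations until pointers meet (list length 8)
`hits` takes the values: 0 → 1 → 2 → 3 → 4

Answer: 4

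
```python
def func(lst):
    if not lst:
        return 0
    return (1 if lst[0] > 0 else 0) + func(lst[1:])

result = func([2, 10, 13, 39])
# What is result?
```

Count of positive elements in [2, 10, 13, 39] = 4

Answer: 4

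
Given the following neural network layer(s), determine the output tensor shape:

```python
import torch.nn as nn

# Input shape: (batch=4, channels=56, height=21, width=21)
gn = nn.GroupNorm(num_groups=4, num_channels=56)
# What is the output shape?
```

Input: (4, 56, 21, 21) -> Output: (4, 56, 21, 21)

Answer: (4, 56, 21, 21)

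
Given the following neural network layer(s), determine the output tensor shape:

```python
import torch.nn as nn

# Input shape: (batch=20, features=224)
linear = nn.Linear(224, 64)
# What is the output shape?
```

Input: (20, 224) -> Output: (20, 64)

Answer: (20, 64)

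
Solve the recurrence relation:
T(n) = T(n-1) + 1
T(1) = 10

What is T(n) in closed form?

Unrolling: T(n) = T(1) + 1·(n-1) = 10 + 1(n-1) = n + 9.

Answer: T(n) = n + 9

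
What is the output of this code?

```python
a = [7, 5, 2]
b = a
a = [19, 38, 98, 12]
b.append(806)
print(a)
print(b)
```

Key concept: rebinding vs mutation: a is rebound to a new list, b still points at the original.
Step by step:
`a = [7, 5, 2]` → a = [7, 5, 2]
`b = a` → b = [7, 5, 2] (same object as a)
`a = [19, 38, 98, 12]` → a = [19, 38, 98, 12]
`b.append(806)` → b = [7, 5, 2, 806]
`print(a)` → prints [19, 38, 98, 12]
`print(b)` → prints [7, 5, 2, 806]

Answer:
[19, 38, 98, 12]
[7, 5, 2, 806]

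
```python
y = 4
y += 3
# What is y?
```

Trace:
`y = 4` → y = 4
`y += 3` → y = 7
So y = 7

Answer: 7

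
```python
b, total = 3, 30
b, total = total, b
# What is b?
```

Trace:
`b, total = 3, 30` → b = 3; total = 30
`b, total = total, b` → b = 30; total = 3
So b = 30

Answer: 30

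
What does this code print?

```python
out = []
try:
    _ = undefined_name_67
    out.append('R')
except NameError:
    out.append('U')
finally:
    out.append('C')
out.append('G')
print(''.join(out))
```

Execution trace: 'U' (except NameError) → 'C' (finally) → 'G' (after the try/except). Output: UCG

Answer: UCG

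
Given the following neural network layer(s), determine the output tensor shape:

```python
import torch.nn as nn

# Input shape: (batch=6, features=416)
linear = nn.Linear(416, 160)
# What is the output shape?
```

Input: (6, 416) -> Output: (6, 160)

Answer: (6, 160)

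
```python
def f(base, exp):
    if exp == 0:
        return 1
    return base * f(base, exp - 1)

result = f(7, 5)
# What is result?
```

f(7, 5) = 7 * 7 * 7 * 7 * 7 = 16807

Answer: 16807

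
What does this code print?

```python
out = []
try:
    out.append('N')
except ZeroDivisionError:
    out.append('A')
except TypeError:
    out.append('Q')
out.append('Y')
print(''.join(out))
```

Execution trace: 'N' (try body, no exception) → 'Y' (after the try/except). Output: NY

Answer: NY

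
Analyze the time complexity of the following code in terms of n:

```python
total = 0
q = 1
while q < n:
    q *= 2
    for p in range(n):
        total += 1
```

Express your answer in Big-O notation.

Each loop level contributes: log n × n. Multiplying the contributions gives O(n log n).

Answer: O(n log n)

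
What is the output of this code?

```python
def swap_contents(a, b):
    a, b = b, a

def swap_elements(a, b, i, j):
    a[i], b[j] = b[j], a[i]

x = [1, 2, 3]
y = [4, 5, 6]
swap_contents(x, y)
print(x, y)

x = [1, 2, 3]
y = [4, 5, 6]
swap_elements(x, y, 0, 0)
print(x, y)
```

Key concept: parameter rebinding vs mutation.
Step by step:
`x = [1, 2, 3]` → x = [1, 2, 3]
`y = [4, 5, 6]` → y = [4, 5, 6]
`swap_contents(x, y)` → no visible change to tracked variables
`print(x, y)` → prints [1, 2, 3] [4, 5, 6]
`x = [1, 2, 3]` → x = [1, 2, 3]
`y = [4, 5, 6]` → y = [4, 5, 6]
`swap_elements(x, y, 0, 0)` → x = [4, 2, 3]; y = [1, 5, 6]
`print(x, y)` → prints [4, 2, 3] [1, 5, 6]

Answer:
[1, 2, 3] [4, 5, 6]
[4, 2, 3] [1, 5, 6]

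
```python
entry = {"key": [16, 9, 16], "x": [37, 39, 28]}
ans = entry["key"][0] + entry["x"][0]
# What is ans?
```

Trace:
`entry = {"key": [16, 9, 16], "x": [37, 39, 28]}` → entry = {'key': [16, 9, 16], 'x': [37, 39, 28]}
`ans = entry["key"][0] + entry["x"][0]` → ans = 53
So ans = 53

Answer: 53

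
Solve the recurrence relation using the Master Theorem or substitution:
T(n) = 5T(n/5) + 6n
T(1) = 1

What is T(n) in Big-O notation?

By Master Theorem: a=5, b=5, f(n)=6n. Since log_5(5) = 1 and f(n) = Θ(n^1), Case 2 applies. T(n) = O(n log n).

Answer: O(n log n)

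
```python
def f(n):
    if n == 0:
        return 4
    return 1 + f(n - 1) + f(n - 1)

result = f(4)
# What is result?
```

f(n) = 1 + 2·f(n-1), f(0)=4. Closed form: (4+1)·2^4 - 1 = 79.

Answer: 79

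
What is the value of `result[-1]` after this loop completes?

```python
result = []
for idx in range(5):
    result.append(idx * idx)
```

Last element of squares 0 to 4
`result` takes the values: [] → [0] → [0, 1] → [0, 1, 4] → [0, 1, 4, 9] → [0, 1, 4, 9, 16]
So `result[-1]` = 16

Answer: 16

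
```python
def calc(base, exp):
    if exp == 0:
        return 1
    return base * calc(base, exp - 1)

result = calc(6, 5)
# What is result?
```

calc(6, 5) = 6 * 6 * 6 * 6 * 6 = 7776

Answer: 7776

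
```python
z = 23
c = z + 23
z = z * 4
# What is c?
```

Trace:
`z = 23` → z = 23
`c = z + 23` → c = 46
`z = z * 4` → z = 92
So c = 46

Answer: 46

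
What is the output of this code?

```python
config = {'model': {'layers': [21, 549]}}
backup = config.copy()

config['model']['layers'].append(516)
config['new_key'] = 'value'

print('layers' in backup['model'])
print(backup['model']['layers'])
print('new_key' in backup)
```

Key concept: shallow copy gotcha with nested dict.
Step by step:
`config = {'model': {'layers': [21, 549]}}` → config = {'model': {'layers': [21, 549]}}
`backup = config.copy()` → backup = {'model': {'layers': [21, 549]}}
`config['model']['layers'].append(516)` → config = {'model': {'layers': [21, 549, 516]}}; backup = {'model': {'layers': [21, 549, 516]}}
`config['new_key'] = 'value'` → config = {'model': {'layers': [21, 549, 516]}, 'new_key': 'value'}
`print('layers' in backup['model'])` → prints True
`print(backup['model']['layers'])` → prints [21, 549, 516]
`print('new_key' in backup)` → prints False

Answer:
True
[21, 549, 516]
False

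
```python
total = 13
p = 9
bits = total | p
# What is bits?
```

Trace:
`total = 13` → total = 13
`p = 9` → p = 9
`bits = total | p` → bits = 13
So bits = 13

Answer: 13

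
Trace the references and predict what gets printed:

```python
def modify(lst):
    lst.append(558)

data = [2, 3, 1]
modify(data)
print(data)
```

Key concept: function modifies passed list.
Step by step:
`data = [2, 3, 1]` → data = [2, 3, 1]
`modify(data)` → data = [2, 3, 1, 558]
`print(data)` → prints [2, 3, 1, 558]

Answer: [2, 3, 1, 558]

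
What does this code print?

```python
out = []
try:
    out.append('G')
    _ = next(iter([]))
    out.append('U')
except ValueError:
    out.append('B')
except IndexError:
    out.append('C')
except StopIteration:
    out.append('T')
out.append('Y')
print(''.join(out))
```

Execution trace: 'G' (try body) → 'T' (except StopIteration) → 'Y' (after the try/except). Output: GTY

Answer: GTY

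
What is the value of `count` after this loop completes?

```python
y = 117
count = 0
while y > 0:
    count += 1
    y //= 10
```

Count digits by repeated division by 10
`count` takes the values: 0 → 1 → 2 → 3

Answer: 3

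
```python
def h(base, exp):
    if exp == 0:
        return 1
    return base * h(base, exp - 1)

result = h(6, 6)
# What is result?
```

h(6, 6) = 6 * 6 * 6 * 6 * 6 * 6 = 46656

Answer: 46656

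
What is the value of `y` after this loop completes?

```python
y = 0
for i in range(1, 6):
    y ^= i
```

XOR of 1 to 5
`y` takes the values: 0 → 1 → 3 → 0 → 4 → 1

Answer: 1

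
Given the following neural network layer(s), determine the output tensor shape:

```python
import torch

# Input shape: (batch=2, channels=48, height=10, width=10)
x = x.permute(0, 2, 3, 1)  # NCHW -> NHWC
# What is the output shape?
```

Input: (2, 48, 10, 10) -> Output: (2, 10, 10, 48)

Answer: (2, 10, 10, 48)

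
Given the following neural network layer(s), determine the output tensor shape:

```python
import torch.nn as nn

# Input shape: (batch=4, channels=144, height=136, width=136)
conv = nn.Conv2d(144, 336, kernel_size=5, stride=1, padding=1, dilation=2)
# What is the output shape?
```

Input: (4, 144, 136, 136) -> Output: (4, 336, 130, 130)

Answer: (4, 336, 130, 130)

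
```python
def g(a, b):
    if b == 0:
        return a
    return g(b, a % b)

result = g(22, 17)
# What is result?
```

g(22, 17) -> g(17, 5) -> g(5, 2) -> g(2, 1) -> g(1, 0) -> 1

Answer: 1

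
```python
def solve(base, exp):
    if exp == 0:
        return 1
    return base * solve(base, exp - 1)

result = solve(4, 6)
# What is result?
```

solve(4, 6) = 4 * 4 * 4 * 4 * 4 * 4 = 4096

Answer: 4096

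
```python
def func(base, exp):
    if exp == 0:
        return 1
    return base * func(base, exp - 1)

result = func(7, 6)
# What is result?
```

func(7, 6) = 7 * 7 * 7 * 7 * 7 * 7 = 117649

Answer: 117649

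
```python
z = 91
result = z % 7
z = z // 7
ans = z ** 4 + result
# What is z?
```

Trace:
`z = 91` → z = 91
`result = z % 7` → result = 0
`z = z // 7` → z = 13
`ans = z ** 4 + result` → ans = 28561
So z = 13

Answer: 13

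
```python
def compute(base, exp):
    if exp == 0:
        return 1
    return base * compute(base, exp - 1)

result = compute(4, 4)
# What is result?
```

compute(4, 4) = 4 * 4 * 4 * 4 = 256

Answer: 256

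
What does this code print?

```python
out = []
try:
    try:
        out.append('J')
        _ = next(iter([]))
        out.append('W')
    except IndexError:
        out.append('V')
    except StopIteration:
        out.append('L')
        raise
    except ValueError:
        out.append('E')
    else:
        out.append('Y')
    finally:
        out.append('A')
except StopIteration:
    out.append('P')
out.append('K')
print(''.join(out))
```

Execution trace: 'J' (inner try body) → 'L' (inner except StopIteration) → 'A' (inner finally) → 'P' (outer except StopIteration) → 'K' (after the try/except). Output: JLAPK

Answer: JLAPK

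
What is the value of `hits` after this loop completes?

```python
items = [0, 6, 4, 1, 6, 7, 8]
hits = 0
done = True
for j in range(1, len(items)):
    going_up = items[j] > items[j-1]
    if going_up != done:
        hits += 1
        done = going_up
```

Count direction changes in [0, 6, 4, 1, 6, 7, 8]
`hits` takes the values: 0 → 1 → 2

Answer: 2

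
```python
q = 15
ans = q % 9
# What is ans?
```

Trace:
`q = 15` → q = 15
`ans = q % 9` → ans = 6
So ans = 6

Answer: 6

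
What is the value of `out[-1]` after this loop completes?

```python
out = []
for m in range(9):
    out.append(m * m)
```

Last element of squares 0 to 8
`out` takes the values: [] → [0] → [0, 1] → [0, 1, 4] → [0, 1, 4, 9] → [0, 1, 4, 9, 16] → [0, 1, 4, 9, 16, 25] → [0, 1, 4, 9, 16, 25, 36] → [0, 1, 4, 9, 16, 25, 36, 49] → [0, 1, 4, 9, 16, 25, 36, 49, 64]
So `out[-1]` = 64

Answer: 64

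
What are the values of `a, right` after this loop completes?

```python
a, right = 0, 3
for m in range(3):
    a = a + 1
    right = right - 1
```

a goes 0→3, right goes 3→0
`a, right` takes the values: (0, 3) → (1, 3) → (1, 2) → (2, 2) → (2, 1) → (3, 1) → (3, 0)

Answer: 3, 0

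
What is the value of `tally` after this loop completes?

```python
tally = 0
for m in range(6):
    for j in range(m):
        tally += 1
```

Triangle number: 0+1+2+...+5
`tally` takes the values: 0 → 1 → 2 → 3 → 4 → 5 → 6 → 7 → 8 → 9 → 10 → 11 → 12 → 13 → 14 → 15

Answer: 15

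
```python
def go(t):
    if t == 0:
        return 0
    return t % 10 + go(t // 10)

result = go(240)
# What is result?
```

Sum of digits of 240: 0 + 4 + 2 = 6

Answer: 6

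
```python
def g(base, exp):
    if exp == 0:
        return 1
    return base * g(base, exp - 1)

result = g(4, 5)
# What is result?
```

g(4, 5) = 4 * 4 * 4 * 4 * 4 = 1024

Answer: 1024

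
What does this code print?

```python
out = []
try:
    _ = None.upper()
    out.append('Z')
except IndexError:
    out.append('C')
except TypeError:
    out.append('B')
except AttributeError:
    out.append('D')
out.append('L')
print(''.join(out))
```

Execution trace: 'D' (except AttributeError) → 'L' (after the try/except). Output: DL

Answer: DL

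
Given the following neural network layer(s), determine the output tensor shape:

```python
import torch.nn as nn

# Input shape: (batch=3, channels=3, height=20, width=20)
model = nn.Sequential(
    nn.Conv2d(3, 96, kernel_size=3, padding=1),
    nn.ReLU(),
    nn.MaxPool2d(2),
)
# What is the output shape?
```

Input: (3, 3, 20, 20) -> after Conv2d: (3, 96, 20, 20) -> after ReLU: (3, 96, 20, 20) -> Output: (3, 96, 10, 10)

Answer: (3, 96, 10, 10)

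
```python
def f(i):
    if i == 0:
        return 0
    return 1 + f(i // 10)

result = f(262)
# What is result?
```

Count of digits of 262: 3

Answer: 3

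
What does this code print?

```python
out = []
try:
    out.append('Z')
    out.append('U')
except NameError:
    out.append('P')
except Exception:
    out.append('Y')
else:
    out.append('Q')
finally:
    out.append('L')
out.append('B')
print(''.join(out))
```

Execution trace: 'Z' (try body) → 'U' (try body, no exception) → 'Q' (else) → 'L' (finally) → 'B' (after the try/except). Output: ZUQLB

Answer: ZUQLB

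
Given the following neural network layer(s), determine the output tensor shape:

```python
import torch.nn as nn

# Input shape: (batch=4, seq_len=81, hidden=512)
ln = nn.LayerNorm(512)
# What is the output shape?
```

Input: (4, 81, 512) -> Output: (4, 81, 512)

Answer: (4, 81, 512)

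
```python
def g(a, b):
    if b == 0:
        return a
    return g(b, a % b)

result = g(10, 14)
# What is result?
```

g(10, 14) -> g(14, 10) -> g(10, 4) -> g(4, 2) -> g(2, 0) -> 2

Answer: 2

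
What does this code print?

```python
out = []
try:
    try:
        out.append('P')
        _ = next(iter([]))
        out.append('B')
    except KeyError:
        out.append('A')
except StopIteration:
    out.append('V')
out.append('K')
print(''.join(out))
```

Execution trace: 'P' (try body) → 'V' (outer except StopIteration) → 'K' (after the try/except). Output: PVK

Answer: PVK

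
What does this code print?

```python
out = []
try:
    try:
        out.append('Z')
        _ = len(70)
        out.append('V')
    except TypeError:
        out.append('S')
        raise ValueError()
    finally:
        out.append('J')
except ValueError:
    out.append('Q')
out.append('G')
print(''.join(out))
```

Execution trace: 'Z' (inner try body) → 'S' (inner except TypeError) → 'J' (inner finally) → 'Q' (outer except ValueError) → 'G' (after the try/except). Output: ZSJQG

Answer: ZSJQG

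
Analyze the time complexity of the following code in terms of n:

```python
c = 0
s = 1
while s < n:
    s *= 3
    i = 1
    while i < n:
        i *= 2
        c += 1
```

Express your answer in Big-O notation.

Each loop level contributes: log n × log n. Multiplying the contributions gives O(log² n).

Answer: O(log² n)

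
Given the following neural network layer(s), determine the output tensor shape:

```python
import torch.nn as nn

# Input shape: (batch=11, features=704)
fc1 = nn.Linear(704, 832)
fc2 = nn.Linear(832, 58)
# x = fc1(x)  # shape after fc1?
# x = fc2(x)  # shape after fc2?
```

Input: (11, 704) -> after fc1: (11, 832) -> Output: (11, 58)

Answer: (11, 58)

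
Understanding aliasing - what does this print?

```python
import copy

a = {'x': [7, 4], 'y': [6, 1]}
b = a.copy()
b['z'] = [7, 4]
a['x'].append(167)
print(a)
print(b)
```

Key concept: shallow copy of dict with mutable values.
Step by step:
`a = {'x': [7, 4], 'y': [6, 1]}` → a = {'x': [7, 4], 'y': [6, 1]}
`b = a.copy()` → b = {'x': [7, 4], 'y': [6, 1]}
`b['z'] = [7, 4]` → b = {'x': [7, 4], 'y': [6, 1], 'z': [7, 4]}
`a['x'].append(167)` → a = {'x': [7, 4, 167], 'y': [6, 1]}; b = {'x': [7, 4, 167], 'y': [6, 1], 'z': [7, 4]}
`print(a)` → prints {'x': [7, 4, 167], 'y': [6, 1]}
`print(b)` → prints {'x': [7, 4, 167], 'y': [6, 1], 'z': [7, 4]}

Answer:
{'x': [7, 4, 167], 'y': [6, 1]}
{'x': [7, 4, 167], 'y': [6, 1], 'z': [7, 4]}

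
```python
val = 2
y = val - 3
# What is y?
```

Trace:
`val = 2` → val = 2
`y = val - 3` → y = -1
So y = -1

Answer: -1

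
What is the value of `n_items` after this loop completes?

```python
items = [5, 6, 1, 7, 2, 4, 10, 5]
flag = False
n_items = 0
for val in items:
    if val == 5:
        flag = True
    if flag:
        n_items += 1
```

Count elements after first 5 in [5, 6, 1, 7, 2, 4, 10, 5]
`n_items` takes the values: 0 → 1 → 2 → 3 → 4 → 5 → 6 → 7 → 8

Answer: 8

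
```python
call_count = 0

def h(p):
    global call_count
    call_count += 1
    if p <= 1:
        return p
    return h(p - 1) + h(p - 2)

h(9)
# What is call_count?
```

Calls(p) = 1 + Calls(p-1) + Calls(p-2); Calls(0)=Calls(1)=1. For p=9 this gives 109.

Answer: 109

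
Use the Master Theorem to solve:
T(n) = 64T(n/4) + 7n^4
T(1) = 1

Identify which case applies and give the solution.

a=64, b=4, f(n)=7n^4. log_4(64) = 3. Since c=4 > 3 and the regularity condition holds (64(n/4)^4 = (64/4^4)n^4 with 64/4^4 < 1), Case 3 applies: T(n) = Θ(f(n)) = O(n^4).

Answer: O(n^4) - Case 3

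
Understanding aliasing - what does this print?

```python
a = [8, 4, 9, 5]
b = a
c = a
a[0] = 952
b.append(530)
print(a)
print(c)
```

Key concept: multiple aliases.
Step by step:
`a = [8, 4, 9, 5]` → a = [8, 4, 9, 5]
`b = a` → b = [8, 4, 9, 5] (same object as a)
`c = a` → c = [8, 4, 9, 5] (same object as a, b)
`a[0] = 952` → a = [952, 4, 9, 5] (same object as b, c); b = [952, 4, 9, 5] (same object as a, c); c = [952, 4, 9, 5] (same object as a, b)
`b.append(530)` → a = [952, 4, 9, 5, 530] (same object as b, c); b = [952, 4, 9, 5, 530] (same object as a, c); c = [952, 4, 9, 5, 530] (same object as a, b)
`print(a)` → prints [952, 4, 9, 5, 530]
`print(c)` → prints [952, 4, 9, 5, 530]

Answer:
[952, 4, 9, 5, 530]
[952, 4, 9, 5, 530]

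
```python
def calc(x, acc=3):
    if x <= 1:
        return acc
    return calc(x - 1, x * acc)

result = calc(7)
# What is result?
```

Accumulator trace (n, acc): (7, 3) -> (6, 21) -> (5, 126) -> (4, 630) -> (3, 2520) -> (2, 7560) -> (1, 15120) -> return 15120

Answer: 15120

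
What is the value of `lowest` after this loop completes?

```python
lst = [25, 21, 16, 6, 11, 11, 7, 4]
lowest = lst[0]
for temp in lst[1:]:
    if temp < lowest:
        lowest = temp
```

Minimum of [25, 21, 16, 6, 11, 11, 7, 4]
`lowest` takes the values: 25 → 21 → 16 → 6 → 4

Answer: 4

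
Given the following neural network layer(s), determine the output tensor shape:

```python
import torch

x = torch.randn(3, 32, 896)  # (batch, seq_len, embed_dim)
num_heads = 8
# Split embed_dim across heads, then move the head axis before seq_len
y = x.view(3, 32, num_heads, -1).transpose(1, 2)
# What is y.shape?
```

Input: (3, 32, 896) -> head_dim = 896 // 8 = 112; after view: (3, 32, 8, 112) -> after transpose(1, 2): (3, 8, 32, 112) -> Output: (3, 8, 32, 112)

Answer: (3, 8, 32, 112)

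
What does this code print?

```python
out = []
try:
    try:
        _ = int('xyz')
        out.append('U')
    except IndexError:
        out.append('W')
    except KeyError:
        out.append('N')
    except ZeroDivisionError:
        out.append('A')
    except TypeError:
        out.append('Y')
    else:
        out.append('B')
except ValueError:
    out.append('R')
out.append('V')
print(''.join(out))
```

Execution trace: 'R' (outer except ValueError) → 'V' (after the try/except). Output: RV

Answer: RV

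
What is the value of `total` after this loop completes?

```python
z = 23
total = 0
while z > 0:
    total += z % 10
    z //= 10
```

Sum digits of 23
`total` takes the values: 0 → 3 → 5

Answer: 5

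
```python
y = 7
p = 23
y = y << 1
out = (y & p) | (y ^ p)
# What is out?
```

Trace:
`y = 7` → y = 7
`p = 23` → p = 23
`y = y << 1` → y = 14
`out = (y & p) | (y ^ p)` → out = 31
So out = 31

Answer: 31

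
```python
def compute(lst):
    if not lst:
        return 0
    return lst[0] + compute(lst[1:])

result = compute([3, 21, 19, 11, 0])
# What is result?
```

3 + 21 + 19 + 11 + 0 + 0 = 54

Answer: 54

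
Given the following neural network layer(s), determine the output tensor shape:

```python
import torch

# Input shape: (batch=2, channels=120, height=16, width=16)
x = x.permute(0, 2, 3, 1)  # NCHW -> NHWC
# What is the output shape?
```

Input: (2, 120, 16, 16) -> Output: (2, 16, 16, 120)

Answer: (2, 16, 16, 120)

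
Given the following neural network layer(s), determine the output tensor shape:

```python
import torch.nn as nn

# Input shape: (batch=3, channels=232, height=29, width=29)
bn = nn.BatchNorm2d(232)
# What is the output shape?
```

Input: (3, 232, 29, 29) -> Output: (3, 232, 29, 29)

Answer: (3, 232, 29, 29)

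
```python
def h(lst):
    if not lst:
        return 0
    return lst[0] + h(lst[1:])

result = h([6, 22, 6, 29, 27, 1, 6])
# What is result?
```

6 + 22 + 6 + 29 + 27 + 1 + 6 + 0 = 97

Answer: 97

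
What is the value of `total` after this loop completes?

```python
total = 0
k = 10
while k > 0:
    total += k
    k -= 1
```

Sum 10 down to 1
`total` takes the values: 0 → 10 → 19 → 27 → 34 → 40 → 45 → 49 → 52 → 54 → 55

Answer: 55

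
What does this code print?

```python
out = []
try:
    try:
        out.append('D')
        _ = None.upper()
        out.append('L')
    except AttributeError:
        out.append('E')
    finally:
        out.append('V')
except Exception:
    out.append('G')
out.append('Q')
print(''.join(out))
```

Execution trace: 'D' (inner try body) → 'E' (inner except AttributeError) → 'V' (inner finally) → 'Q' (after the try/except). Output: DEVQ

Answer: DEVQ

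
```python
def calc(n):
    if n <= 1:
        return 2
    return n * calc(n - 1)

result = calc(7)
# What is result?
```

calc(7) = 7 * 6 * 5 * 4 * 3 * 2 * 2 = 10080

Answer: 10080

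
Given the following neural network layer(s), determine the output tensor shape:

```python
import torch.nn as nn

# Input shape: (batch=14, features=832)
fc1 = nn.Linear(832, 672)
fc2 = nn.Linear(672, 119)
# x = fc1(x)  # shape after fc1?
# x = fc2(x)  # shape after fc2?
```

Input: (14, 832) -> after fc1: (14, 672) -> Output: (14, 119)

Answer: (14, 119)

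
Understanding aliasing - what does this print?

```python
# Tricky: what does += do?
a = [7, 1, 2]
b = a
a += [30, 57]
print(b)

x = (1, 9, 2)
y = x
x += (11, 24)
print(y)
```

Key concept: += behavior differs for mutable vs immutable.
Step by step:
`a = [7, 1, 2]` → a = [7, 1, 2]
`b = a` → b = [7, 1, 2] (same object as a)
`a += [30, 57]` → a = [7, 1, 2, 30, 57] (same object as b); b = [7, 1, 2, 30, 57] (same object as a)
`print(b)` → prints [7, 1, 2, 30, 57]
`x = (1, 9, 2)` → x = (1, 9, 2)
`y = x` → y = (1, 9, 2)
`x += (11, 24)` → x = (1, 9, 2, 11, 24)
`print(y)` → prints (1, 9, 2)

Answer:
[7, 1, 2, 30, 57]
(1, 9, 2)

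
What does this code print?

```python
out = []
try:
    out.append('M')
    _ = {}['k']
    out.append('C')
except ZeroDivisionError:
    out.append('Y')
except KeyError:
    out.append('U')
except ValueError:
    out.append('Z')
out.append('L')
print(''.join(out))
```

Execution trace: 'M' (try body) → 'U' (except KeyError) → 'L' (after the try/except). Output: MUL

Answer: MUL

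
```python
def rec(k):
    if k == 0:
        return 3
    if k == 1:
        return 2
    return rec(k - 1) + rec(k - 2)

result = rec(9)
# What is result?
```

Build up from base cases: rec(0)=3, rec(1)=2, rec(2)=5, rec(3)=7, rec(4)=12, rec(5)=19, rec(6)=31, ..., rec(9)=131

Answer: 131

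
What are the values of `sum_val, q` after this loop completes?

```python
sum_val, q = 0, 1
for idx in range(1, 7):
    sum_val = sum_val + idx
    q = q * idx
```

Sum and factorial of 1 to 6
`sum_val, q` takes the values: (0, 1) → (1, 1) → (3, 1) → (3, 2) → (6, 2) → (6, 6) → (10, 6) → (10, 24) → (15, 24) → (15, 120) → (21, 120) → (21, 720)

Answer: 21, 720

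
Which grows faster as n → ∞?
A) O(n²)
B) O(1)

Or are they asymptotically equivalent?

O(n²) vs O(1): Higher order terms dominate.

Answer: A) O(n²) grows faster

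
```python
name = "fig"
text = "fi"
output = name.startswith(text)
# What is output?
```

Trace:
`name = "fig"` → name = 'fig'
`text = "fi"` → text = 'fi'
`output = name.startswith(text)` → output = True
So output = True

Answer: True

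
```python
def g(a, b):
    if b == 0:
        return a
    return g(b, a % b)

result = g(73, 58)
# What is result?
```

g(73, 58) -> g(58, 15) -> g(15, 13) -> g(13, 2) -> g(2, 1) -> g(1, 0) -> 1

Answer: 1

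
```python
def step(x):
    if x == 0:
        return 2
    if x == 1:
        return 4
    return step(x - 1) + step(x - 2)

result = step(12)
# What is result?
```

Build up from base cases: step(0)=2, step(1)=4, step(2)=6, step(3)=10, step(4)=16, step(5)=26, step(6)=42, ..., step(12)=754

Answer: 754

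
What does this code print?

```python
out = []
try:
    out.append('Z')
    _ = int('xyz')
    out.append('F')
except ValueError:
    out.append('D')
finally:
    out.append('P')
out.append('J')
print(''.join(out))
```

Execution trace: 'Z' (try body) → 'D' (except ValueError) → 'P' (finally) → 'J' (after the try/except). Output: ZDPJ

Answer: ZDPJ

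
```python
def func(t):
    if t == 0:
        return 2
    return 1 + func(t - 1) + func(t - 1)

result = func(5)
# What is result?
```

func(t) = 1 + 2·func(t-1), func(0)=2. Closed form: (2+1)·2^5 - 1 = 95.

Answer: 95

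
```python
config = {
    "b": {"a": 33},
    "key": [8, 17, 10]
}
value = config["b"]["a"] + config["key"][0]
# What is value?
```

Trace:
`config = { ...` → config = {'b': {'a': 33}, 'key': [8, 17, 10]}
`value = config["b"]["a"] + config["key"][0]` → value = 41
So value = 41

Answer: 41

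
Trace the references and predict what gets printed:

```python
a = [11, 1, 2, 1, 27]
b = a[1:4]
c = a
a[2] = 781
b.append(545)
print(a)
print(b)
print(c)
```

Key concept: slice vs alias.
Step by step:
`a = [11, 1, 2, 1, 27]` → a = [11, 1, 2, 1, 27]
`b = a[1:4]` → b = [1, 2, 1]
`c = a` → c = [11, 1, 2, 1, 27] (same object as a)
`a[2] = 781` → a = [11, 1, 781, 1, 27] (same object as c); c = [11, 1, 781, 1, 27] (same object as a)
`b.append(545)` → b = [1, 2, 1, 545]
`print(a)` → prints [11, 1, 781, 1, 27]
`print(b)` → prints [1, 2, 1, 545]
`print(c)` → prints [11, 1, 781, 1, 27]

Answer:
[11, 1, 781, 1, 27]
[1, 2, 1, 545]
[11, 1, 781, 1, 27]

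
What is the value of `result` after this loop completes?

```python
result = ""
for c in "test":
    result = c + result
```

Reverse 'test'
`result` takes the values: "" → "t" → "et" → "set" → "tset"

Answer: "tset"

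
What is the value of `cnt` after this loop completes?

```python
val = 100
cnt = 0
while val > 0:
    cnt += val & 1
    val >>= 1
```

Count set bits in 100 (binary: 0b1100100)
`cnt` takes the values: 0 → 1 → 2 → 3

Answer: 3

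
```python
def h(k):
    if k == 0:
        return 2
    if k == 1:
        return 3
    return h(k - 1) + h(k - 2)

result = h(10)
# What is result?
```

Build up from base cases: h(0)=2, h(1)=3, h(2)=5, h(3)=8, h(4)=13, h(5)=21, h(6)=34, ..., h(10)=233

Answer: 233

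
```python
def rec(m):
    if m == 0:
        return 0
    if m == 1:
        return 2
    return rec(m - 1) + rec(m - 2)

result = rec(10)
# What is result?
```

Build up from base cases: rec(0)=0, rec(1)=2, rec(2)=2, rec(3)=4, rec(4)=6, rec(5)=10, rec(6)=16, ..., rec(10)=110

Answer: 110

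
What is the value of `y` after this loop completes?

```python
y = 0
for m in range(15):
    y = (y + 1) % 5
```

Increment mod 5, 15 times = 0
`y` takes the values: 0 → 1 → 2 → 3 → 4 → 0 → 1 → 2 → 3 → 4 → 0 → 1 → 2 → 3 → 4 → 0

Answer: 0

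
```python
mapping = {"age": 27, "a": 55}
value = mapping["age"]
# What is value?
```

Trace:
`mapping = {"age": 27, "a": 55}` → mapping = {'age': 27, 'a': 55}
`value = mapping["age"]` → value = 27
So value = 27

Answer: 27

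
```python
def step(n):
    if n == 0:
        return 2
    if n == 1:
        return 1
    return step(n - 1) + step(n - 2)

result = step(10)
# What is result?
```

Build up from base cases: step(0)=2, step(1)=1, step(2)=3, step(3)=4, step(4)=7, step(5)=11, step(6)=18, ..., step(10)=123

Answer: 123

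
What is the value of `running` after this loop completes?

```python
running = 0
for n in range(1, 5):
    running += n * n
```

Sum of squares 1² to 4² = 30
`running` takes the values: 0 → 1 → 5 → 14 → 30

Answer: 30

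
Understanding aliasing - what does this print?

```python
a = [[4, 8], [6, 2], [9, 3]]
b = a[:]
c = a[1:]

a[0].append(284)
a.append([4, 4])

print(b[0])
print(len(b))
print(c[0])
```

Key concept: slice with nested mutation.
Step by step:
`a = [[4, 8], [6, 2], [9, 3]]` → a = [[4, 8], [6, 2], [9, 3]]
`b = a[:]` → b = [[4, 8], [6, 2], [9, 3]]
`c = a[1:]` → c = [[6, 2], [9, 3]]
`a[0].append(284)` → a = [[4, 8, 284], [6, 2], [9, 3]]; b = [[4, 8, 284], [6, 2], [9, 3]]
`a.append([4, 4])` → a = [[4, 8, 284], [6, 2], [9, 3], [4, 4]]
`print(b[0])` → prints [4, 8, 284]
`print(len(b))` → prints 3
`print(c[0])` → prints [6, 2]

Answer:
[4, 8, 284]
3
[6, 2]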